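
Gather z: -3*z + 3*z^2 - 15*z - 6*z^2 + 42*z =-3*z^2 + 24*z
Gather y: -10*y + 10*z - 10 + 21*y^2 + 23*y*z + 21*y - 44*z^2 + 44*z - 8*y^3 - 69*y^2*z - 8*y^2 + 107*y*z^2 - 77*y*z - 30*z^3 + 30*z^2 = -8*y^3 + y^2*(13 - 69*z) + y*(107*z^2 - 54*z + 11) - 30*z^3 - 14*z^2 + 54*z - 10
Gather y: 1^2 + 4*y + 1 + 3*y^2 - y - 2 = 3*y^2 + 3*y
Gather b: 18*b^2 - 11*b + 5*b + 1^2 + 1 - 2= 18*b^2 - 6*b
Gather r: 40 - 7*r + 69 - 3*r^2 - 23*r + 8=-3*r^2 - 30*r + 117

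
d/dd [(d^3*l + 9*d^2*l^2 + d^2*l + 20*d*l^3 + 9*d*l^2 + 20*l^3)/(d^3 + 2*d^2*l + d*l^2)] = l*(-7*d^3*l - d^3 - 31*d^2*l^2 - 17*d^2*l - 60*d*l^2 - 20*l^3)/(d^2*(d^3 + 3*d^2*l + 3*d*l^2 + l^3))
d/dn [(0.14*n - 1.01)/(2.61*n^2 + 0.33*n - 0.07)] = (-0.3654*n^2 + 5.2722*n + 0.3235)/(6.8121*n^4 + 1.7226*n^3 - 0.2565*n^2 - 0.0462*n + 0.0049)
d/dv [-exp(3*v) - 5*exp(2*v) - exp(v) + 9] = (-3*exp(2*v) - 10*exp(v) - 1)*exp(v)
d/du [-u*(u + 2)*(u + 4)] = -3*u^2 - 12*u - 8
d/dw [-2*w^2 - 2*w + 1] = -4*w - 2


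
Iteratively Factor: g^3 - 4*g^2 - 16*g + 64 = (g + 4)*(g^2 - 8*g + 16) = (g - 4)*(g + 4)*(g - 4)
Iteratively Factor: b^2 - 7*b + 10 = (b - 5)*(b - 2)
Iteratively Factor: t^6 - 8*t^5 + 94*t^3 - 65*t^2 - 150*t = (t)*(t^5 - 8*t^4 + 94*t^2 - 65*t - 150) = t*(t + 1)*(t^4 - 9*t^3 + 9*t^2 + 85*t - 150) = t*(t - 5)*(t + 1)*(t^3 - 4*t^2 - 11*t + 30) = t*(t - 5)^2*(t + 1)*(t^2 + t - 6) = t*(t - 5)^2*(t - 2)*(t + 1)*(t + 3)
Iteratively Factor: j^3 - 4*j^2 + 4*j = (j - 2)*(j^2 - 2*j) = (j - 2)^2*(j)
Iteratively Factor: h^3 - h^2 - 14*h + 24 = (h - 3)*(h^2 + 2*h - 8) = (h - 3)*(h + 4)*(h - 2)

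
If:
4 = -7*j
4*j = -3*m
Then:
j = -4/7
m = 16/21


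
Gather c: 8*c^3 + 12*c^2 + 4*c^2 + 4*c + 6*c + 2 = 8*c^3 + 16*c^2 + 10*c + 2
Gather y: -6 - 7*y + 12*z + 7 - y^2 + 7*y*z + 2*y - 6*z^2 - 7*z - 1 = -y^2 + y*(7*z - 5) - 6*z^2 + 5*z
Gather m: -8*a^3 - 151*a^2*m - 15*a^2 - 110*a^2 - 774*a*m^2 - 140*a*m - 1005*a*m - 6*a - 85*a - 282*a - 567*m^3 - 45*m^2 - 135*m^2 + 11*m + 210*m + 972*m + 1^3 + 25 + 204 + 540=-8*a^3 - 125*a^2 - 373*a - 567*m^3 + m^2*(-774*a - 180) + m*(-151*a^2 - 1145*a + 1193) + 770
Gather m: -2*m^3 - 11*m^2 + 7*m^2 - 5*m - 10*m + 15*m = -2*m^3 - 4*m^2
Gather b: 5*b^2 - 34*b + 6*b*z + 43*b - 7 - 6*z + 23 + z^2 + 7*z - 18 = 5*b^2 + b*(6*z + 9) + z^2 + z - 2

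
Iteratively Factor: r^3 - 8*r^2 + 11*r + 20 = (r - 5)*(r^2 - 3*r - 4) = (r - 5)*(r - 4)*(r + 1)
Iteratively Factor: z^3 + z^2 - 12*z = (z + 4)*(z^2 - 3*z) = z*(z + 4)*(z - 3)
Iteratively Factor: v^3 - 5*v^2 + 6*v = (v - 3)*(v^2 - 2*v) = v*(v - 3)*(v - 2)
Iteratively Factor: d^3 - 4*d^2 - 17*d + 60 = (d - 3)*(d^2 - d - 20) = (d - 5)*(d - 3)*(d + 4)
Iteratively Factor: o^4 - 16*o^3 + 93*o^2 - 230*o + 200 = (o - 5)*(o^3 - 11*o^2 + 38*o - 40) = (o - 5)*(o - 2)*(o^2 - 9*o + 20) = (o - 5)*(o - 4)*(o - 2)*(o - 5)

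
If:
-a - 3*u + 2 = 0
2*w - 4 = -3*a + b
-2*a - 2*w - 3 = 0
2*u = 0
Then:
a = 2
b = -5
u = 0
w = -7/2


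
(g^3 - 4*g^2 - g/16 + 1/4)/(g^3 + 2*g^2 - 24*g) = (g^2 - 1/16)/(g*(g + 6))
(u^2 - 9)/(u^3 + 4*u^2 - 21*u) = (u + 3)/(u*(u + 7))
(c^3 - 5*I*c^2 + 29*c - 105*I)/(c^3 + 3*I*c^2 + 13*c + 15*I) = (c - 7*I)/(c + I)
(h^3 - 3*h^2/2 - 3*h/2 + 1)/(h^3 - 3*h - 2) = (h - 1/2)/(h + 1)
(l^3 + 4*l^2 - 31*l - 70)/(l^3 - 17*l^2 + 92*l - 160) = (l^2 + 9*l + 14)/(l^2 - 12*l + 32)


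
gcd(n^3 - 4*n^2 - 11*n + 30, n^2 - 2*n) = n - 2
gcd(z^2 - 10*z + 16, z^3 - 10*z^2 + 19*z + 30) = 1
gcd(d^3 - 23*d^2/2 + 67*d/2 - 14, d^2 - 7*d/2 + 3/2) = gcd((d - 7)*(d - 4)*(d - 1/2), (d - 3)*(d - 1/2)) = d - 1/2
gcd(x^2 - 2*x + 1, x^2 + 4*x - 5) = x - 1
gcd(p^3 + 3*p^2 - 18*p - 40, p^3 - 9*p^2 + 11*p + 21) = 1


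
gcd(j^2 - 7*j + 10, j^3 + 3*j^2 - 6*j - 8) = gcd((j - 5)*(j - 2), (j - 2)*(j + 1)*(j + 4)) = j - 2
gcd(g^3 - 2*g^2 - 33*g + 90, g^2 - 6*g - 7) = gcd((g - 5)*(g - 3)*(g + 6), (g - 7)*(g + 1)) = 1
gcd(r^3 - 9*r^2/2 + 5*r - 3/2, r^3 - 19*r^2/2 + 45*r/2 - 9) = r^2 - 7*r/2 + 3/2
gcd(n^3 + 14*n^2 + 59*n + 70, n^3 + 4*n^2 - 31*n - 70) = n^2 + 9*n + 14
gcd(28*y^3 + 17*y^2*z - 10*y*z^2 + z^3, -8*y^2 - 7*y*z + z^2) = y + z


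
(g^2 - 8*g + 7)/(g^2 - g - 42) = (g - 1)/(g + 6)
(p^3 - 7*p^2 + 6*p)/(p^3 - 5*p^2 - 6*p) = (p - 1)/(p + 1)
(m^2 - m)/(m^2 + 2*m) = (m - 1)/(m + 2)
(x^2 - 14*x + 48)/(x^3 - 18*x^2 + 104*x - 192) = 1/(x - 4)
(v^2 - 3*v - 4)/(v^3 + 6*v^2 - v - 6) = (v - 4)/(v^2 + 5*v - 6)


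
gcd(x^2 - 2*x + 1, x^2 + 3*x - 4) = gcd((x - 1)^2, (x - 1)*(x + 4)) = x - 1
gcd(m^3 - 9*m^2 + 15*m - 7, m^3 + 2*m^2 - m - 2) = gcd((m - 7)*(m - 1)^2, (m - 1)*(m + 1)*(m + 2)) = m - 1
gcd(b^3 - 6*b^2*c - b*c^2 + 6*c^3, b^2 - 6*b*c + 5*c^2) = b - c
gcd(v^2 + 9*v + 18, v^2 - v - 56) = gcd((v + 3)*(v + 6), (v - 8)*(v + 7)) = 1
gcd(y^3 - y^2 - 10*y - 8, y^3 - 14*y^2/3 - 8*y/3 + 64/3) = y^2 - 2*y - 8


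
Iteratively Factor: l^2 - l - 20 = (l + 4)*(l - 5)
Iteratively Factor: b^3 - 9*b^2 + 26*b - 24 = (b - 4)*(b^2 - 5*b + 6) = (b - 4)*(b - 3)*(b - 2)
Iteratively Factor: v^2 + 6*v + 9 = (v + 3)*(v + 3)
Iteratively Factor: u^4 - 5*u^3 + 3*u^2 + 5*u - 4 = (u - 4)*(u^3 - u^2 - u + 1) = (u - 4)*(u - 1)*(u^2 - 1) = (u - 4)*(u - 1)^2*(u + 1)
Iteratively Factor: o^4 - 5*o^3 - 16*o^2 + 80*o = (o + 4)*(o^3 - 9*o^2 + 20*o) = o*(o + 4)*(o^2 - 9*o + 20) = o*(o - 4)*(o + 4)*(o - 5)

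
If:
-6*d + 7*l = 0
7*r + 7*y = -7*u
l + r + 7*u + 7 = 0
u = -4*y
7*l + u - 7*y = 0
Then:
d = 539/984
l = 77/164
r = 147/164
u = -49/41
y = 49/164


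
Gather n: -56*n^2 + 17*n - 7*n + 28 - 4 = -56*n^2 + 10*n + 24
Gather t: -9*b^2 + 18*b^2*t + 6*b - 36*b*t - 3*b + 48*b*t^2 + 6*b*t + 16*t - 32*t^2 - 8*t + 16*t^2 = -9*b^2 + 3*b + t^2*(48*b - 16) + t*(18*b^2 - 30*b + 8)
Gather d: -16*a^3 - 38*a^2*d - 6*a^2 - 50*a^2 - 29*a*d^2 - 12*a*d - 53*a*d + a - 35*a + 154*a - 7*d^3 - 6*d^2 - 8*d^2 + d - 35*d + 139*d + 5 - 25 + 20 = -16*a^3 - 56*a^2 + 120*a - 7*d^3 + d^2*(-29*a - 14) + d*(-38*a^2 - 65*a + 105)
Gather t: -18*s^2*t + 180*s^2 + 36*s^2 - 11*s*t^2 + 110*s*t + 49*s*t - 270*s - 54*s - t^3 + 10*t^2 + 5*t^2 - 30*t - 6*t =216*s^2 - 324*s - t^3 + t^2*(15 - 11*s) + t*(-18*s^2 + 159*s - 36)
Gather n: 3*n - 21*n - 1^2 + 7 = 6 - 18*n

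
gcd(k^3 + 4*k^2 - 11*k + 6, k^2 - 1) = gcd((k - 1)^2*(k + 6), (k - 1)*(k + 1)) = k - 1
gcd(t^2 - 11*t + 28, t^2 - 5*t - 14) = t - 7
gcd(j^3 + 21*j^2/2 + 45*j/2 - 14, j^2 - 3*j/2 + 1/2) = j - 1/2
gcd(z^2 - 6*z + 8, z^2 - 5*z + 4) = z - 4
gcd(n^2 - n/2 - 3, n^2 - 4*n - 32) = 1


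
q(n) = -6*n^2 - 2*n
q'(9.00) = -110.00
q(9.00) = -504.00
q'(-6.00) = 70.00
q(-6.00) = -204.00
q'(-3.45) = 39.40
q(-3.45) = -64.52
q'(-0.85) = 8.20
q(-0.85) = -2.64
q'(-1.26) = 13.12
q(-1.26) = -7.01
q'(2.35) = -30.20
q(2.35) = -37.84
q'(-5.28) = 61.36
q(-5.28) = -156.71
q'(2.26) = -29.12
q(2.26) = -35.17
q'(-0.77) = 7.24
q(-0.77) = -2.02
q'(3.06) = -38.72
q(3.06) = -62.30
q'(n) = -12*n - 2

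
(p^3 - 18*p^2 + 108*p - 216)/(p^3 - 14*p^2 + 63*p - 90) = (p^2 - 12*p + 36)/(p^2 - 8*p + 15)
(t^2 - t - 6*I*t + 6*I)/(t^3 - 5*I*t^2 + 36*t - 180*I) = (t - 1)/(t^2 + I*t + 30)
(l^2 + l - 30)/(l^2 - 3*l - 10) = (l + 6)/(l + 2)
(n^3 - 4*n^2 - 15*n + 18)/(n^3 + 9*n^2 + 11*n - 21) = (n - 6)/(n + 7)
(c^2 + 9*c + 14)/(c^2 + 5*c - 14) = (c + 2)/(c - 2)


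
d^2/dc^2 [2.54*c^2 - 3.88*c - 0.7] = 5.08000000000000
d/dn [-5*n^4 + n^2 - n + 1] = -20*n^3 + 2*n - 1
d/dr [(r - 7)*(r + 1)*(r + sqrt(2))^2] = (r + sqrt(2))*(2*(r - 7)*(r + 1) + (r - 7)*(r + sqrt(2)) + (r + 1)*(r + sqrt(2)))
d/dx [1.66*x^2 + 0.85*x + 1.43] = 3.32*x + 0.85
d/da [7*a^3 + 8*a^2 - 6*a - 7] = 21*a^2 + 16*a - 6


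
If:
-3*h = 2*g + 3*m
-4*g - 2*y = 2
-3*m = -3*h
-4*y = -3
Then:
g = -7/8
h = 7/24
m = 7/24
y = 3/4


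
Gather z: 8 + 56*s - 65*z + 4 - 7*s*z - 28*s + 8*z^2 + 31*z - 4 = 28*s + 8*z^2 + z*(-7*s - 34) + 8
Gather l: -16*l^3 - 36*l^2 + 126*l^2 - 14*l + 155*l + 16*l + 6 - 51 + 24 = -16*l^3 + 90*l^2 + 157*l - 21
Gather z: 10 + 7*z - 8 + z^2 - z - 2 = z^2 + 6*z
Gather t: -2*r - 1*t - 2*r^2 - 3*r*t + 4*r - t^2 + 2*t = -2*r^2 + 2*r - t^2 + t*(1 - 3*r)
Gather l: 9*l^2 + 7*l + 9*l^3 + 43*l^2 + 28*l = 9*l^3 + 52*l^2 + 35*l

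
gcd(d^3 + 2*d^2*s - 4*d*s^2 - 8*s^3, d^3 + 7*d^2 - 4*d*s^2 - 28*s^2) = -d^2 + 4*s^2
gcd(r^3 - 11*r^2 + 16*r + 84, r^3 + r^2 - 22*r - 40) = r + 2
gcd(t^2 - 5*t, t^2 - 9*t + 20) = t - 5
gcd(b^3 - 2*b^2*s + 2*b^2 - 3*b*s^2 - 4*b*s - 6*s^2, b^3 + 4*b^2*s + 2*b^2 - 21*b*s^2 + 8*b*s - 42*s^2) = -b^2 + 3*b*s - 2*b + 6*s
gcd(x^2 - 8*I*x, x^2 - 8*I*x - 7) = 1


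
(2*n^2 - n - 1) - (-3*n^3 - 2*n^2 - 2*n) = 3*n^3 + 4*n^2 + n - 1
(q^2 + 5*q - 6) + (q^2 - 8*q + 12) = 2*q^2 - 3*q + 6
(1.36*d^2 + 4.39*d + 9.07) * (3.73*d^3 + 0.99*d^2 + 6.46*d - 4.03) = 5.0728*d^5 + 17.7211*d^4 + 46.9628*d^3 + 31.8579*d^2 + 40.9005*d - 36.5521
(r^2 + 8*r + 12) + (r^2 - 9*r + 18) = 2*r^2 - r + 30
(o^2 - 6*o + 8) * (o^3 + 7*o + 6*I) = o^5 - 6*o^4 + 15*o^3 - 42*o^2 + 6*I*o^2 + 56*o - 36*I*o + 48*I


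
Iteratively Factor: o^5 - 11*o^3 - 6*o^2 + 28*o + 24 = (o - 2)*(o^4 + 2*o^3 - 7*o^2 - 20*o - 12) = (o - 2)*(o + 2)*(o^3 - 7*o - 6) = (o - 2)*(o + 2)^2*(o^2 - 2*o - 3) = (o - 3)*(o - 2)*(o + 2)^2*(o + 1)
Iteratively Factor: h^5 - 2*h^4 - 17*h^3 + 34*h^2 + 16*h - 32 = (h + 4)*(h^4 - 6*h^3 + 7*h^2 + 6*h - 8) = (h - 1)*(h + 4)*(h^3 - 5*h^2 + 2*h + 8) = (h - 4)*(h - 1)*(h + 4)*(h^2 - h - 2) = (h - 4)*(h - 1)*(h + 1)*(h + 4)*(h - 2)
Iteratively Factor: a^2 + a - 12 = (a - 3)*(a + 4)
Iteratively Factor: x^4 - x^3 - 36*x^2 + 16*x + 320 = (x - 4)*(x^3 + 3*x^2 - 24*x - 80) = (x - 4)*(x + 4)*(x^2 - x - 20) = (x - 5)*(x - 4)*(x + 4)*(x + 4)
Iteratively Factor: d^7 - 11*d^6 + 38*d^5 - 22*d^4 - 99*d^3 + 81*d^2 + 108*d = (d - 3)*(d^6 - 8*d^5 + 14*d^4 + 20*d^3 - 39*d^2 - 36*d) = (d - 3)^2*(d^5 - 5*d^4 - d^3 + 17*d^2 + 12*d) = (d - 3)^3*(d^4 - 2*d^3 - 7*d^2 - 4*d) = (d - 4)*(d - 3)^3*(d^3 + 2*d^2 + d) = d*(d - 4)*(d - 3)^3*(d^2 + 2*d + 1) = d*(d - 4)*(d - 3)^3*(d + 1)*(d + 1)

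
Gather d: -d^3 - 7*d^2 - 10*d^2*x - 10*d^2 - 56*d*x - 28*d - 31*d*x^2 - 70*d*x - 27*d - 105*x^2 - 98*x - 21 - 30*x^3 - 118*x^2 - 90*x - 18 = -d^3 + d^2*(-10*x - 17) + d*(-31*x^2 - 126*x - 55) - 30*x^3 - 223*x^2 - 188*x - 39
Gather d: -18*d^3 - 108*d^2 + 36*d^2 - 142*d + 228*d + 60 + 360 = -18*d^3 - 72*d^2 + 86*d + 420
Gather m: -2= -2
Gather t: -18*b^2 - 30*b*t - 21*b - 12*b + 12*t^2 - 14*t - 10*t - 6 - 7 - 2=-18*b^2 - 33*b + 12*t^2 + t*(-30*b - 24) - 15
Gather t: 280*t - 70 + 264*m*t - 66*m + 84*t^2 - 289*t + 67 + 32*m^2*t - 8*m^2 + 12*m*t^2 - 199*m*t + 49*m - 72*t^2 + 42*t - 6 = -8*m^2 - 17*m + t^2*(12*m + 12) + t*(32*m^2 + 65*m + 33) - 9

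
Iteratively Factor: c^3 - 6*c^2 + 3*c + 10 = (c - 5)*(c^2 - c - 2) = (c - 5)*(c - 2)*(c + 1)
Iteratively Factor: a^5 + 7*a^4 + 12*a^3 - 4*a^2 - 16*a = (a + 2)*(a^4 + 5*a^3 + 2*a^2 - 8*a) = (a + 2)*(a + 4)*(a^3 + a^2 - 2*a) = (a + 2)^2*(a + 4)*(a^2 - a) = a*(a + 2)^2*(a + 4)*(a - 1)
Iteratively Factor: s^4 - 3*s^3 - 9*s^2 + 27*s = (s)*(s^3 - 3*s^2 - 9*s + 27) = s*(s - 3)*(s^2 - 9) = s*(s - 3)^2*(s + 3)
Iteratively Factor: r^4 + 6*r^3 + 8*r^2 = (r + 4)*(r^3 + 2*r^2) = r*(r + 4)*(r^2 + 2*r) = r*(r + 2)*(r + 4)*(r)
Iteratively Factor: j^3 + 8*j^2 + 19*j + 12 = (j + 3)*(j^2 + 5*j + 4) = (j + 1)*(j + 3)*(j + 4)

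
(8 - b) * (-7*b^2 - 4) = 7*b^3 - 56*b^2 + 4*b - 32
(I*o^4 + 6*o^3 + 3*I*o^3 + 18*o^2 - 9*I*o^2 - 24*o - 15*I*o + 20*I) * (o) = I*o^5 + 6*o^4 + 3*I*o^4 + 18*o^3 - 9*I*o^3 - 24*o^2 - 15*I*o^2 + 20*I*o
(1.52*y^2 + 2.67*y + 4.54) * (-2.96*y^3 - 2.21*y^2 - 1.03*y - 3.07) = -4.4992*y^5 - 11.2624*y^4 - 20.9047*y^3 - 17.4499*y^2 - 12.8731*y - 13.9378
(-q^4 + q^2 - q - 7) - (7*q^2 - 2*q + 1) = -q^4 - 6*q^2 + q - 8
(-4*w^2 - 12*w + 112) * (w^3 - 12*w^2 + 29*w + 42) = -4*w^5 + 36*w^4 + 140*w^3 - 1860*w^2 + 2744*w + 4704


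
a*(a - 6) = a^2 - 6*a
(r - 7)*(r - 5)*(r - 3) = r^3 - 15*r^2 + 71*r - 105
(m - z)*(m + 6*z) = m^2 + 5*m*z - 6*z^2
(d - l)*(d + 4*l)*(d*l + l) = d^3*l + 3*d^2*l^2 + d^2*l - 4*d*l^3 + 3*d*l^2 - 4*l^3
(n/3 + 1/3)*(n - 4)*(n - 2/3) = n^3/3 - 11*n^2/9 - 2*n/3 + 8/9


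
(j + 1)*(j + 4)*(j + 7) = j^3 + 12*j^2 + 39*j + 28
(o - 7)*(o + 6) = o^2 - o - 42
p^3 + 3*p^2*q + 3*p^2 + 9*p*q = p*(p + 3)*(p + 3*q)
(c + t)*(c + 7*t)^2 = c^3 + 15*c^2*t + 63*c*t^2 + 49*t^3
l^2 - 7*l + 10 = (l - 5)*(l - 2)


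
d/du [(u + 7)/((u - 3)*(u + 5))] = (-u^2 - 14*u - 29)/(u^4 + 4*u^3 - 26*u^2 - 60*u + 225)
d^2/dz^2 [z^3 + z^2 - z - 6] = 6*z + 2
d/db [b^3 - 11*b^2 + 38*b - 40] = 3*b^2 - 22*b + 38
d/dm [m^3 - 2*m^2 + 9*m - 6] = 3*m^2 - 4*m + 9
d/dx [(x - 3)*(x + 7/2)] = 2*x + 1/2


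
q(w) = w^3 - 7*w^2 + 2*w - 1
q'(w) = 3*w^2 - 14*w + 2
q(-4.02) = -187.13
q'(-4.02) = 106.76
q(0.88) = -3.98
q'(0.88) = -8.00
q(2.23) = -20.26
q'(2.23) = -14.30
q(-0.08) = -1.21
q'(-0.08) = 3.14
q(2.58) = -25.26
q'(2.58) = -14.15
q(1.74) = -13.45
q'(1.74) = -13.28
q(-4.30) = -218.54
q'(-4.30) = 117.67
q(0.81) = -3.44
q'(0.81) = -7.37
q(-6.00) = -481.00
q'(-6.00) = 194.00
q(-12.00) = -2761.00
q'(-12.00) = 602.00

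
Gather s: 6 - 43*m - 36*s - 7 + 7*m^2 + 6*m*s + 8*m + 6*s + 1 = 7*m^2 - 35*m + s*(6*m - 30)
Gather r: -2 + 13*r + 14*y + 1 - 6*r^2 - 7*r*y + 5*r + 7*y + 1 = -6*r^2 + r*(18 - 7*y) + 21*y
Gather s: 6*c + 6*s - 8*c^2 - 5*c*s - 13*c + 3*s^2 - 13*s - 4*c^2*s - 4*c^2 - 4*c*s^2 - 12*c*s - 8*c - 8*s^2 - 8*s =-12*c^2 - 15*c + s^2*(-4*c - 5) + s*(-4*c^2 - 17*c - 15)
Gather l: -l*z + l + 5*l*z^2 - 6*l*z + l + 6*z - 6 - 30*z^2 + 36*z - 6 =l*(5*z^2 - 7*z + 2) - 30*z^2 + 42*z - 12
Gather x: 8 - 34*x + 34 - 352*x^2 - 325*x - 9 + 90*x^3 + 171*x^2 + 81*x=90*x^3 - 181*x^2 - 278*x + 33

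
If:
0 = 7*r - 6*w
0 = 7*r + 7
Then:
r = -1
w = -7/6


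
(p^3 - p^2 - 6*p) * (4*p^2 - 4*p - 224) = 4*p^5 - 8*p^4 - 244*p^3 + 248*p^2 + 1344*p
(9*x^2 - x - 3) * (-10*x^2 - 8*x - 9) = -90*x^4 - 62*x^3 - 43*x^2 + 33*x + 27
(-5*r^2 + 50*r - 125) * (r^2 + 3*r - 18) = -5*r^4 + 35*r^3 + 115*r^2 - 1275*r + 2250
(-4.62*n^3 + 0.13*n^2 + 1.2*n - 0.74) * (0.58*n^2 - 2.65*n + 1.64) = -2.6796*n^5 + 12.3184*n^4 - 7.2253*n^3 - 3.396*n^2 + 3.929*n - 1.2136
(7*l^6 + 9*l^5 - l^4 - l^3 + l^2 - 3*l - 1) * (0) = 0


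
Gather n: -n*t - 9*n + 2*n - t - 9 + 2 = n*(-t - 7) - t - 7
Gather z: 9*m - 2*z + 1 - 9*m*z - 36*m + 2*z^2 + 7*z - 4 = -27*m + 2*z^2 + z*(5 - 9*m) - 3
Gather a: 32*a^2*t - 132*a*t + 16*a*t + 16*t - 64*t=32*a^2*t - 116*a*t - 48*t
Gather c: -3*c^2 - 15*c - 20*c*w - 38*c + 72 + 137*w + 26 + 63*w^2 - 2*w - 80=-3*c^2 + c*(-20*w - 53) + 63*w^2 + 135*w + 18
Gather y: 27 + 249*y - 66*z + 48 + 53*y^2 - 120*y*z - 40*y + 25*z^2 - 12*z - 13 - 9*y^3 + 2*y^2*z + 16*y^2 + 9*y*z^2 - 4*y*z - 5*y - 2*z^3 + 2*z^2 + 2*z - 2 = -9*y^3 + y^2*(2*z + 69) + y*(9*z^2 - 124*z + 204) - 2*z^3 + 27*z^2 - 76*z + 60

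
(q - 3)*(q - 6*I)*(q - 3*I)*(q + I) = q^4 - 3*q^3 - 8*I*q^3 - 9*q^2 + 24*I*q^2 + 27*q - 18*I*q + 54*I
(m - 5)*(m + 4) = m^2 - m - 20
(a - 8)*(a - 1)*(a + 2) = a^3 - 7*a^2 - 10*a + 16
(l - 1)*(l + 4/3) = l^2 + l/3 - 4/3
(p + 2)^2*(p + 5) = p^3 + 9*p^2 + 24*p + 20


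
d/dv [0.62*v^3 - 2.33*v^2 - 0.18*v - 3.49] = 1.86*v^2 - 4.66*v - 0.18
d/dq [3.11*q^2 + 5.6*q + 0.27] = 6.22*q + 5.6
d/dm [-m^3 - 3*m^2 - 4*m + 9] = -3*m^2 - 6*m - 4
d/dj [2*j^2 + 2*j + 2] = 4*j + 2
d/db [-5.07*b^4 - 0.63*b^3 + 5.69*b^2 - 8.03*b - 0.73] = -20.28*b^3 - 1.89*b^2 + 11.38*b - 8.03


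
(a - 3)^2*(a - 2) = a^3 - 8*a^2 + 21*a - 18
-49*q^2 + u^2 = (-7*q + u)*(7*q + u)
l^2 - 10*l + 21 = (l - 7)*(l - 3)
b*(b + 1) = b^2 + b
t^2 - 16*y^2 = (t - 4*y)*(t + 4*y)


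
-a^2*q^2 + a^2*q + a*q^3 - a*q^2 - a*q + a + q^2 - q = (-a + q)*(q - 1)*(a*q + 1)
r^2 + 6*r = r*(r + 6)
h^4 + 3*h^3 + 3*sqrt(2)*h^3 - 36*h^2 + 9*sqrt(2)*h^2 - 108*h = h*(h + 3)*(h - 3*sqrt(2))*(h + 6*sqrt(2))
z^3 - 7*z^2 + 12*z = z*(z - 4)*(z - 3)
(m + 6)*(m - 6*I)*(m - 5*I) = m^3 + 6*m^2 - 11*I*m^2 - 30*m - 66*I*m - 180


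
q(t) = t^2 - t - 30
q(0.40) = -30.24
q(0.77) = -30.18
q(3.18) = -23.07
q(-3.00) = -18.00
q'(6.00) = 11.00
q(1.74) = -28.71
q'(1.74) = 2.48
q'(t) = 2*t - 1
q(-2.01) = -23.95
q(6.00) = 0.00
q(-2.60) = -20.64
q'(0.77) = 0.54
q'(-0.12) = -1.24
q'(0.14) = -0.72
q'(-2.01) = -5.02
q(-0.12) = -29.87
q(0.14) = -30.12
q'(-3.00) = -7.00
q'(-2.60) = -6.20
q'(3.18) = 5.36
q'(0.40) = -0.20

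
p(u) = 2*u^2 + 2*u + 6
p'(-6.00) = -22.00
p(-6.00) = 66.00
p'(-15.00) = -58.00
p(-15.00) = 426.00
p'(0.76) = 5.04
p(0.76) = 8.68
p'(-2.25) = -7.00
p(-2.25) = 11.62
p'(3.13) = 14.52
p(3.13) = 31.85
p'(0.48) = 3.92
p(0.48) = 7.42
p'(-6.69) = -24.76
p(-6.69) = 82.13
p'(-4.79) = -17.16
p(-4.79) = 42.31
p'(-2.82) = -9.28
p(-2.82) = 16.26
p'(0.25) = 3.00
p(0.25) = 6.62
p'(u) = 4*u + 2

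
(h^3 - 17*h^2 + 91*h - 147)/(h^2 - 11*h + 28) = (h^2 - 10*h + 21)/(h - 4)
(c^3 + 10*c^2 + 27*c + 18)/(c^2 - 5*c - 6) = (c^2 + 9*c + 18)/(c - 6)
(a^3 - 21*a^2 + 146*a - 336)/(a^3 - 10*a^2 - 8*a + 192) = (a - 7)/(a + 4)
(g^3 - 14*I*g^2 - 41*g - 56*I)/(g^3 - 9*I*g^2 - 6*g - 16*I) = (g - 7*I)/(g - 2*I)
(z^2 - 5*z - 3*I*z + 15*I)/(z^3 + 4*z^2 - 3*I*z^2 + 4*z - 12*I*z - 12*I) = (z - 5)/(z^2 + 4*z + 4)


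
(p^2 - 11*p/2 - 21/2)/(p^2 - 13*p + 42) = (p + 3/2)/(p - 6)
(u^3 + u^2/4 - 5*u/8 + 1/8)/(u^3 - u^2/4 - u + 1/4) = (u - 1/2)/(u - 1)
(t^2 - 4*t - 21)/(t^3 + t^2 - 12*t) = (t^2 - 4*t - 21)/(t*(t^2 + t - 12))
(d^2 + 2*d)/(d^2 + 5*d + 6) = d/(d + 3)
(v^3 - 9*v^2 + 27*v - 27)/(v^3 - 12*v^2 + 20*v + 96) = (v^3 - 9*v^2 + 27*v - 27)/(v^3 - 12*v^2 + 20*v + 96)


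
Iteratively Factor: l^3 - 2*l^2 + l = (l - 1)*(l^2 - l) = l*(l - 1)*(l - 1)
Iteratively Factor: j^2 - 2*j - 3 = (j - 3)*(j + 1)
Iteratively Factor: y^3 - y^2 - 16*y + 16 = (y + 4)*(y^2 - 5*y + 4) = (y - 1)*(y + 4)*(y - 4)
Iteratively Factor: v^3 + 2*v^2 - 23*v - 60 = (v - 5)*(v^2 + 7*v + 12) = (v - 5)*(v + 3)*(v + 4)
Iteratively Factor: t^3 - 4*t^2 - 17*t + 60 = (t - 5)*(t^2 + t - 12) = (t - 5)*(t + 4)*(t - 3)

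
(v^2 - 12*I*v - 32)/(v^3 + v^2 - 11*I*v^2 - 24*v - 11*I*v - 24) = (v - 4*I)/(v^2 + v*(1 - 3*I) - 3*I)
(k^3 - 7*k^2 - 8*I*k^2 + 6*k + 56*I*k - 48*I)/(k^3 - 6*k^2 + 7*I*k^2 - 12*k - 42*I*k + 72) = (k^2 - k*(1 + 8*I) + 8*I)/(k^2 + 7*I*k - 12)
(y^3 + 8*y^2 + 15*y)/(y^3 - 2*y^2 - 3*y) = (y^2 + 8*y + 15)/(y^2 - 2*y - 3)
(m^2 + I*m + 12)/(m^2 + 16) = (m - 3*I)/(m - 4*I)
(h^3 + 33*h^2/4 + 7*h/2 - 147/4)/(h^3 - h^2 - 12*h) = (4*h^2 + 21*h - 49)/(4*h*(h - 4))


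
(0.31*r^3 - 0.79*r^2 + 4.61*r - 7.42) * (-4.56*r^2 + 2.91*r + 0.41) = -1.4136*r^5 + 4.5045*r^4 - 23.1934*r^3 + 46.9264*r^2 - 19.7021*r - 3.0422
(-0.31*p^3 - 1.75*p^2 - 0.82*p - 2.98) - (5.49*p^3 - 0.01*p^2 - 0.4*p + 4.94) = -5.8*p^3 - 1.74*p^2 - 0.42*p - 7.92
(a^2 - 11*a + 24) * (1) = a^2 - 11*a + 24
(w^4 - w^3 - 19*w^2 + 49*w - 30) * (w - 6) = w^5 - 7*w^4 - 13*w^3 + 163*w^2 - 324*w + 180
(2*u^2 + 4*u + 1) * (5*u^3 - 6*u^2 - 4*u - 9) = 10*u^5 + 8*u^4 - 27*u^3 - 40*u^2 - 40*u - 9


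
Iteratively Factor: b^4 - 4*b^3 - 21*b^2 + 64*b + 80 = (b + 1)*(b^3 - 5*b^2 - 16*b + 80) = (b + 1)*(b + 4)*(b^2 - 9*b + 20) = (b - 4)*(b + 1)*(b + 4)*(b - 5)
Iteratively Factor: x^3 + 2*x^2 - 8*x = (x)*(x^2 + 2*x - 8) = x*(x - 2)*(x + 4)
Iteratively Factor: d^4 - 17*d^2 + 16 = (d + 4)*(d^3 - 4*d^2 - d + 4) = (d - 4)*(d + 4)*(d^2 - 1) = (d - 4)*(d + 1)*(d + 4)*(d - 1)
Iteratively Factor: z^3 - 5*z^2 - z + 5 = (z + 1)*(z^2 - 6*z + 5) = (z - 1)*(z + 1)*(z - 5)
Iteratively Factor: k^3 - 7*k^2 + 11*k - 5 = (k - 1)*(k^2 - 6*k + 5) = (k - 5)*(k - 1)*(k - 1)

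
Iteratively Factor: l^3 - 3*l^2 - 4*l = (l + 1)*(l^2 - 4*l) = (l - 4)*(l + 1)*(l)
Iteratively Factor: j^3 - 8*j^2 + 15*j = (j - 5)*(j^2 - 3*j) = j*(j - 5)*(j - 3)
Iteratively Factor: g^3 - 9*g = (g - 3)*(g^2 + 3*g) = g*(g - 3)*(g + 3)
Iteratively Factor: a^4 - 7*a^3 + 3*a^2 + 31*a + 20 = (a - 4)*(a^3 - 3*a^2 - 9*a - 5) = (a - 5)*(a - 4)*(a^2 + 2*a + 1) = (a - 5)*(a - 4)*(a + 1)*(a + 1)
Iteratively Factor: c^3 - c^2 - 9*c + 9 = (c - 1)*(c^2 - 9) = (c - 3)*(c - 1)*(c + 3)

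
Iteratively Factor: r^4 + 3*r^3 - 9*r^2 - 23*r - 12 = (r - 3)*(r^3 + 6*r^2 + 9*r + 4) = (r - 3)*(r + 1)*(r^2 + 5*r + 4) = (r - 3)*(r + 1)*(r + 4)*(r + 1)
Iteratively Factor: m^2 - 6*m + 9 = (m - 3)*(m - 3)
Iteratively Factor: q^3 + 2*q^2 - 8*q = (q - 2)*(q^2 + 4*q) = (q - 2)*(q + 4)*(q)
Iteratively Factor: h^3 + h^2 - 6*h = (h)*(h^2 + h - 6) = h*(h - 2)*(h + 3)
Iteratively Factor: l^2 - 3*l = (l - 3)*(l)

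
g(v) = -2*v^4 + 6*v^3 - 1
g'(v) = -8*v^3 + 18*v^2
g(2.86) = 5.55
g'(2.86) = -39.92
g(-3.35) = -478.46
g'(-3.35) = 502.77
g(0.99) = 2.90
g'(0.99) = 9.88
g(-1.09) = -11.59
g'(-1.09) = 31.75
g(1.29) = 6.34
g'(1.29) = 12.78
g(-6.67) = -5739.97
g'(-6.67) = 3174.73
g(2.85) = 5.94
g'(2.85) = -38.99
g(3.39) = -31.39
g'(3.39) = -104.81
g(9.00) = -8749.00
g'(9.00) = -4374.00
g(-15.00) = -121501.00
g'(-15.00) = 31050.00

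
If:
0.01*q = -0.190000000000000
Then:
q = -19.00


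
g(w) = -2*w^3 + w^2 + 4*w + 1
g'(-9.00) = -500.00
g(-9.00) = 1504.00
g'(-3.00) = -56.00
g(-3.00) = 52.00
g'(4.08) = -87.72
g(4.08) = -101.87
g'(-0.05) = 3.88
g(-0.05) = 0.80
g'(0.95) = 0.48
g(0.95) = 3.99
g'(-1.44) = -11.32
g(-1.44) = 3.29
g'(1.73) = -10.50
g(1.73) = 0.56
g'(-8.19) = -414.84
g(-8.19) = 1134.02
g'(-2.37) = -34.44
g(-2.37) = 23.76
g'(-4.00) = -100.00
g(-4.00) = 129.00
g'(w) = -6*w^2 + 2*w + 4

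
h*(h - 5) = h^2 - 5*h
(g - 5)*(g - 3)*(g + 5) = g^3 - 3*g^2 - 25*g + 75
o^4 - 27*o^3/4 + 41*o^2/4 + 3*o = o*(o - 4)*(o - 3)*(o + 1/4)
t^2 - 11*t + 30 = (t - 6)*(t - 5)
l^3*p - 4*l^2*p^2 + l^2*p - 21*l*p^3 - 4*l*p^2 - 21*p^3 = (l - 7*p)*(l + 3*p)*(l*p + p)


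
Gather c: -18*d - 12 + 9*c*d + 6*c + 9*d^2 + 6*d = c*(9*d + 6) + 9*d^2 - 12*d - 12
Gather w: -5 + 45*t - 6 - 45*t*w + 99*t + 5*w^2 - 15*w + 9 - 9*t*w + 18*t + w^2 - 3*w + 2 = 162*t + 6*w^2 + w*(-54*t - 18)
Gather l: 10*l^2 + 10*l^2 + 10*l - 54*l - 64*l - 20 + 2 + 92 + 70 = 20*l^2 - 108*l + 144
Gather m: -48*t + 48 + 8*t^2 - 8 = 8*t^2 - 48*t + 40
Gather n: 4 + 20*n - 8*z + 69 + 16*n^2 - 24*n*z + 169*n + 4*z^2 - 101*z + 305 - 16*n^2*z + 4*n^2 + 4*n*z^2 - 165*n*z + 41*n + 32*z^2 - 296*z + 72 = n^2*(20 - 16*z) + n*(4*z^2 - 189*z + 230) + 36*z^2 - 405*z + 450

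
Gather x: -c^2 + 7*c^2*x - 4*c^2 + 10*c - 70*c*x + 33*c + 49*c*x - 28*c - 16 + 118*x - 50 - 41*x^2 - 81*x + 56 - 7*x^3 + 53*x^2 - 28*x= -5*c^2 + 15*c - 7*x^3 + 12*x^2 + x*(7*c^2 - 21*c + 9) - 10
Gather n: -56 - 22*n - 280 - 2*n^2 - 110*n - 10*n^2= -12*n^2 - 132*n - 336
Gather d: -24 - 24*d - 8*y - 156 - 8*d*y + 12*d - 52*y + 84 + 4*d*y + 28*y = d*(-4*y - 12) - 32*y - 96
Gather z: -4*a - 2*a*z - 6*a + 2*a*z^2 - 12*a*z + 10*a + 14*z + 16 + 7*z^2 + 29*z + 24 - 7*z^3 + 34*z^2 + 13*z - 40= -7*z^3 + z^2*(2*a + 41) + z*(56 - 14*a)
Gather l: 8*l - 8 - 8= 8*l - 16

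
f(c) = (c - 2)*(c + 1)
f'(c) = 2*c - 1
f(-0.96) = -0.12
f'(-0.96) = -2.92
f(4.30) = 12.19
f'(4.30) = 7.60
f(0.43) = -2.25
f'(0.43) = -0.14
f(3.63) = 7.55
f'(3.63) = 6.26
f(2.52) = 1.83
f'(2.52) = 4.04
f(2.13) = 0.41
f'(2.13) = 3.26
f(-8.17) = 72.92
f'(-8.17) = -17.34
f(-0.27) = -1.66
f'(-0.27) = -1.54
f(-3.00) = 10.00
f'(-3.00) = -7.00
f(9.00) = 70.00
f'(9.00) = 17.00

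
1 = 1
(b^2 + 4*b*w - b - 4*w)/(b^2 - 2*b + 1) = (b + 4*w)/(b - 1)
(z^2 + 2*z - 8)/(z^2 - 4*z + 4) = (z + 4)/(z - 2)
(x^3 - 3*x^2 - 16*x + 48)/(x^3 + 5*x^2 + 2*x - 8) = (x^2 - 7*x + 12)/(x^2 + x - 2)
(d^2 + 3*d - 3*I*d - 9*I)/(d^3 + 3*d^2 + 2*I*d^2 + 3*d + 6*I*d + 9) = (d - 3*I)/(d^2 + 2*I*d + 3)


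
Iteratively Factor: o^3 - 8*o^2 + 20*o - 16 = (o - 4)*(o^2 - 4*o + 4) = (o - 4)*(o - 2)*(o - 2)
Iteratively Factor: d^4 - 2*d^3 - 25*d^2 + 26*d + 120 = (d - 5)*(d^3 + 3*d^2 - 10*d - 24) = (d - 5)*(d + 2)*(d^2 + d - 12) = (d - 5)*(d + 2)*(d + 4)*(d - 3)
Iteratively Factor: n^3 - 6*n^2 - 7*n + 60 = (n - 4)*(n^2 - 2*n - 15) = (n - 4)*(n + 3)*(n - 5)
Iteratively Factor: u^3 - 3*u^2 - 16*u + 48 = (u - 4)*(u^2 + u - 12) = (u - 4)*(u - 3)*(u + 4)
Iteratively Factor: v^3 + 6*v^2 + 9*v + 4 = (v + 4)*(v^2 + 2*v + 1) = (v + 1)*(v + 4)*(v + 1)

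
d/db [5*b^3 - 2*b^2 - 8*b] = 15*b^2 - 4*b - 8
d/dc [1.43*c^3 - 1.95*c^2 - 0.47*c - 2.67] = 4.29*c^2 - 3.9*c - 0.47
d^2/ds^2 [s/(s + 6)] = -12/(s + 6)^3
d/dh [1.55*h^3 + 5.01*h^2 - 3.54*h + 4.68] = 4.65*h^2 + 10.02*h - 3.54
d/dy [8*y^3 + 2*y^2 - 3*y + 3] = 24*y^2 + 4*y - 3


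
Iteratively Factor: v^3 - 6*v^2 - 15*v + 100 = (v + 4)*(v^2 - 10*v + 25) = (v - 5)*(v + 4)*(v - 5)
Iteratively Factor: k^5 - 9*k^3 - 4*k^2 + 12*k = (k + 2)*(k^4 - 2*k^3 - 5*k^2 + 6*k) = (k - 1)*(k + 2)*(k^3 - k^2 - 6*k) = k*(k - 1)*(k + 2)*(k^2 - k - 6) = k*(k - 3)*(k - 1)*(k + 2)*(k + 2)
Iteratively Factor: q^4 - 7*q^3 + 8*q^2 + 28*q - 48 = (q - 2)*(q^3 - 5*q^2 - 2*q + 24) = (q - 4)*(q - 2)*(q^2 - q - 6) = (q - 4)*(q - 3)*(q - 2)*(q + 2)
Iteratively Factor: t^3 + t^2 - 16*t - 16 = (t + 4)*(t^2 - 3*t - 4) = (t + 1)*(t + 4)*(t - 4)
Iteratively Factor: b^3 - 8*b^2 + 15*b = (b - 3)*(b^2 - 5*b) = (b - 5)*(b - 3)*(b)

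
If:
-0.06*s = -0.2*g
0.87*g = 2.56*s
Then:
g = 0.00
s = 0.00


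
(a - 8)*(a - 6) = a^2 - 14*a + 48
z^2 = z^2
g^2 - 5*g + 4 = (g - 4)*(g - 1)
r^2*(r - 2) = r^3 - 2*r^2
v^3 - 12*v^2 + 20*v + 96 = (v - 8)*(v - 6)*(v + 2)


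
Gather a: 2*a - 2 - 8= 2*a - 10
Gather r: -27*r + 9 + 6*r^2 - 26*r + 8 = 6*r^2 - 53*r + 17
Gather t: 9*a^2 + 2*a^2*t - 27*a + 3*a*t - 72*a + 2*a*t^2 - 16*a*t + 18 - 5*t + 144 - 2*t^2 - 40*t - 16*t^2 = 9*a^2 - 99*a + t^2*(2*a - 18) + t*(2*a^2 - 13*a - 45) + 162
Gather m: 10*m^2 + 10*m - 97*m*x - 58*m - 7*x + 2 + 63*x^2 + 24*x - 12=10*m^2 + m*(-97*x - 48) + 63*x^2 + 17*x - 10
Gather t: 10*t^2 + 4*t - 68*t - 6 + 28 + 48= 10*t^2 - 64*t + 70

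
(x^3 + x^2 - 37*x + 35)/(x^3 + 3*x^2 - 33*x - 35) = (x - 1)/(x + 1)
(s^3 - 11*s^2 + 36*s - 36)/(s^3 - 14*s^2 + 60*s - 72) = (s - 3)/(s - 6)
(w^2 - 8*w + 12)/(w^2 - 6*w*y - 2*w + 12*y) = (6 - w)/(-w + 6*y)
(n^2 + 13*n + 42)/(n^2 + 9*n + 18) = (n + 7)/(n + 3)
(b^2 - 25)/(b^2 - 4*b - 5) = (b + 5)/(b + 1)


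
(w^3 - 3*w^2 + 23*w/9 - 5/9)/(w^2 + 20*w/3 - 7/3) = (3*w^2 - 8*w + 5)/(3*(w + 7))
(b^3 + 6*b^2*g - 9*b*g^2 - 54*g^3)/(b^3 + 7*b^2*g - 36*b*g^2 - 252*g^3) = (b^2 - 9*g^2)/(b^2 + b*g - 42*g^2)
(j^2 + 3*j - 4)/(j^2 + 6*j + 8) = (j - 1)/(j + 2)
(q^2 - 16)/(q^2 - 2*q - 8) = (q + 4)/(q + 2)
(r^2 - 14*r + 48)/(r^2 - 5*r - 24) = (r - 6)/(r + 3)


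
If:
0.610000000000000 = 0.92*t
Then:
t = 0.66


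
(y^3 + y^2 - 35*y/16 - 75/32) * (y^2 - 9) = y^5 + y^4 - 179*y^3/16 - 363*y^2/32 + 315*y/16 + 675/32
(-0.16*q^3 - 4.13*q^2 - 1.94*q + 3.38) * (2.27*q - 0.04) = -0.3632*q^4 - 9.3687*q^3 - 4.2386*q^2 + 7.7502*q - 0.1352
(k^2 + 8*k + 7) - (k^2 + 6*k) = 2*k + 7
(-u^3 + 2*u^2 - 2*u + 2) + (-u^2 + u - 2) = -u^3 + u^2 - u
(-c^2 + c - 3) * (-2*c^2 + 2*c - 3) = 2*c^4 - 4*c^3 + 11*c^2 - 9*c + 9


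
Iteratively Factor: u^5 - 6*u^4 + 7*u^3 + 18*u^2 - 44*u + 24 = (u - 2)*(u^4 - 4*u^3 - u^2 + 16*u - 12) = (u - 2)*(u - 1)*(u^3 - 3*u^2 - 4*u + 12) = (u - 2)*(u - 1)*(u + 2)*(u^2 - 5*u + 6) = (u - 2)^2*(u - 1)*(u + 2)*(u - 3)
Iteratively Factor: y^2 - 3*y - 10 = (y + 2)*(y - 5)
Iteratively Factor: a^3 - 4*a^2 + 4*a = (a)*(a^2 - 4*a + 4) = a*(a - 2)*(a - 2)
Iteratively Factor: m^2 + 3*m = (m)*(m + 3)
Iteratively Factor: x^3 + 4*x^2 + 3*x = (x + 1)*(x^2 + 3*x) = x*(x + 1)*(x + 3)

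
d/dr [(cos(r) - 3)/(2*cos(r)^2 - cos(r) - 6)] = (-12*cos(r) + cos(2*r) + 10)*sin(r)/(cos(r) - cos(2*r) + 5)^2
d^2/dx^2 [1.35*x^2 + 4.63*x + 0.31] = 2.70000000000000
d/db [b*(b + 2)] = 2*b + 2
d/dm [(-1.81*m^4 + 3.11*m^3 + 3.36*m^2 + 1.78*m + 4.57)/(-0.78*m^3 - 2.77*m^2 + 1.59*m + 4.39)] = (1.4118*m^6 + 10.0274*m^5 - 14.6276*m^4 - 19.117*m^3 + 61.9255*m^2 + 54.8186*m + 0.547899999999998)/(0.6084*m^6 + 4.3212*m^5 + 5.1925*m^4 - 15.657*m^3 - 21.7925*m^2 + 13.9602*m + 19.2721)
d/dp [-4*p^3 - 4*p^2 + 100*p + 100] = -12*p^2 - 8*p + 100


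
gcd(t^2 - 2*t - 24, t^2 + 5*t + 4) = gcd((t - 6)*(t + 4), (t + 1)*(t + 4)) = t + 4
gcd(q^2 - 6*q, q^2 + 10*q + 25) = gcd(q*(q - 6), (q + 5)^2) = 1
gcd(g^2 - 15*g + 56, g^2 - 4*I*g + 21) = 1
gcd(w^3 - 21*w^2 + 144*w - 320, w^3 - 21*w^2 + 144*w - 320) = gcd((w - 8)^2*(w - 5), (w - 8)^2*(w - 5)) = w^3 - 21*w^2 + 144*w - 320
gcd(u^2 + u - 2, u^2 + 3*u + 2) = u + 2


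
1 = 1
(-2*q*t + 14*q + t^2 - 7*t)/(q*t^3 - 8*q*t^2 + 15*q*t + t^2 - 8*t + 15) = (-2*q*t + 14*q + t^2 - 7*t)/(q*t^3 - 8*q*t^2 + 15*q*t + t^2 - 8*t + 15)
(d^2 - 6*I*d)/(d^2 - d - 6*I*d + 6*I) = d/(d - 1)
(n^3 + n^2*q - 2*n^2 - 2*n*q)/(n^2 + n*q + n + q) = n*(n - 2)/(n + 1)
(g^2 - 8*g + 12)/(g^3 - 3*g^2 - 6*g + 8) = (g^2 - 8*g + 12)/(g^3 - 3*g^2 - 6*g + 8)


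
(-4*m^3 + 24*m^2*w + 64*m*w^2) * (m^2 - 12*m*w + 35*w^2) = -4*m^5 + 72*m^4*w - 364*m^3*w^2 + 72*m^2*w^3 + 2240*m*w^4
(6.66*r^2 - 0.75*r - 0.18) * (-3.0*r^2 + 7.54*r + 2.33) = -19.98*r^4 + 52.4664*r^3 + 10.4028*r^2 - 3.1047*r - 0.4194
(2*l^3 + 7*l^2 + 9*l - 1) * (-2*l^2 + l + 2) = -4*l^5 - 12*l^4 - 7*l^3 + 25*l^2 + 17*l - 2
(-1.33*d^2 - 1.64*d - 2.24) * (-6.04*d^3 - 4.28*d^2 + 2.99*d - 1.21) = 8.0332*d^5 + 15.598*d^4 + 16.5721*d^3 + 6.2929*d^2 - 4.7132*d + 2.7104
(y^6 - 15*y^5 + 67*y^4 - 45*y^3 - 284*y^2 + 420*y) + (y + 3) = y^6 - 15*y^5 + 67*y^4 - 45*y^3 - 284*y^2 + 421*y + 3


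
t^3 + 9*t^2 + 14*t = t*(t + 2)*(t + 7)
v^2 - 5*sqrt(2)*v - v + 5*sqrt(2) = (v - 1)*(v - 5*sqrt(2))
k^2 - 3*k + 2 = (k - 2)*(k - 1)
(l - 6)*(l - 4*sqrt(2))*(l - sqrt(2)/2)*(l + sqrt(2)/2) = l^4 - 6*l^3 - 4*sqrt(2)*l^3 - l^2/2 + 24*sqrt(2)*l^2 + 2*sqrt(2)*l + 3*l - 12*sqrt(2)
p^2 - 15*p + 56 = (p - 8)*(p - 7)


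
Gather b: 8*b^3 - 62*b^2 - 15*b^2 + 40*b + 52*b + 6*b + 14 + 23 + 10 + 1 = 8*b^3 - 77*b^2 + 98*b + 48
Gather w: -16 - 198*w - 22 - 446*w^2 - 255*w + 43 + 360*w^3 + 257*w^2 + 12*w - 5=360*w^3 - 189*w^2 - 441*w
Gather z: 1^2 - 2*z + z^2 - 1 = z^2 - 2*z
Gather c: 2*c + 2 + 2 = 2*c + 4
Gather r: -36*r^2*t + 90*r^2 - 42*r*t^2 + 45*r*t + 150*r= r^2*(90 - 36*t) + r*(-42*t^2 + 45*t + 150)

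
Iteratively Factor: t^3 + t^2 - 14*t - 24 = (t + 3)*(t^2 - 2*t - 8) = (t - 4)*(t + 3)*(t + 2)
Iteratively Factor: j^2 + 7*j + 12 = (j + 3)*(j + 4)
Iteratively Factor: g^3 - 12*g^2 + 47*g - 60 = (g - 4)*(g^2 - 8*g + 15) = (g - 5)*(g - 4)*(g - 3)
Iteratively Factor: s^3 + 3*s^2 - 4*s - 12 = (s + 2)*(s^2 + s - 6) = (s - 2)*(s + 2)*(s + 3)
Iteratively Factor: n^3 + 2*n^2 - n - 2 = (n + 2)*(n^2 - 1) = (n + 1)*(n + 2)*(n - 1)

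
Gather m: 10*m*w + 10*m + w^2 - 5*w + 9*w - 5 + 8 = m*(10*w + 10) + w^2 + 4*w + 3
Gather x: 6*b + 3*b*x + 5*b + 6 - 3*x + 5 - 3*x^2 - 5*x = 11*b - 3*x^2 + x*(3*b - 8) + 11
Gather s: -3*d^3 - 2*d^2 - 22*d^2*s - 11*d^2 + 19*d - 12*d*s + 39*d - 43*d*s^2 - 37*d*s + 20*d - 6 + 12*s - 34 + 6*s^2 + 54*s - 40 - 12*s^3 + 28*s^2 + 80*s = -3*d^3 - 13*d^2 + 78*d - 12*s^3 + s^2*(34 - 43*d) + s*(-22*d^2 - 49*d + 146) - 80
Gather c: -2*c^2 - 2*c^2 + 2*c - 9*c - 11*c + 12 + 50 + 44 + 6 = -4*c^2 - 18*c + 112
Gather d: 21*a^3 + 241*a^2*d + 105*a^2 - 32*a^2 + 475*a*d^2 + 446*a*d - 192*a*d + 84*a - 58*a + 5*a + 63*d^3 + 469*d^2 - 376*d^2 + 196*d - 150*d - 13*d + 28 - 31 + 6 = 21*a^3 + 73*a^2 + 31*a + 63*d^3 + d^2*(475*a + 93) + d*(241*a^2 + 254*a + 33) + 3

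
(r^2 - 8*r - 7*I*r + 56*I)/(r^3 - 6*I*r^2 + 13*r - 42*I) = (r - 8)/(r^2 + I*r + 6)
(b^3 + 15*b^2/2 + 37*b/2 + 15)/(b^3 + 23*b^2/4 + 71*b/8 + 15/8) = 4*(b + 2)/(4*b + 1)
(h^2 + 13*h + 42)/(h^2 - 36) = (h + 7)/(h - 6)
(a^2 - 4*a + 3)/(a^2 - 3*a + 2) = (a - 3)/(a - 2)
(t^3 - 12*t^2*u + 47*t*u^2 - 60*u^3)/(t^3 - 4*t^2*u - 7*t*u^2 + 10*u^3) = (t^2 - 7*t*u + 12*u^2)/(t^2 + t*u - 2*u^2)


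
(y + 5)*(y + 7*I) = y^2 + 5*y + 7*I*y + 35*I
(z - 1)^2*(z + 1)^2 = z^4 - 2*z^2 + 1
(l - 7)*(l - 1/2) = l^2 - 15*l/2 + 7/2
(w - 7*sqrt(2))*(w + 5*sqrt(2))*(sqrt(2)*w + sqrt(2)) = sqrt(2)*w^3 - 4*w^2 + sqrt(2)*w^2 - 70*sqrt(2)*w - 4*w - 70*sqrt(2)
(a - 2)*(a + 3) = a^2 + a - 6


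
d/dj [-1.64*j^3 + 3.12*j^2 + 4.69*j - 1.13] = -4.92*j^2 + 6.24*j + 4.69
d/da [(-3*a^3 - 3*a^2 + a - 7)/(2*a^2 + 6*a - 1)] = (-6*a^4 - 36*a^3 - 11*a^2 + 34*a + 41)/(4*a^4 + 24*a^3 + 32*a^2 - 12*a + 1)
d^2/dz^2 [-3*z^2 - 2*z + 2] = -6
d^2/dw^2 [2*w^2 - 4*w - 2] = 4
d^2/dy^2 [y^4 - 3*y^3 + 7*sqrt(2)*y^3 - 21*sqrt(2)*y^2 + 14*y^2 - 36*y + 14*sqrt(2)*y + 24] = 12*y^2 - 18*y + 42*sqrt(2)*y - 42*sqrt(2) + 28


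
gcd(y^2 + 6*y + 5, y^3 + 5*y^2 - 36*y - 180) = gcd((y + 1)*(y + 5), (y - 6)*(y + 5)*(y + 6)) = y + 5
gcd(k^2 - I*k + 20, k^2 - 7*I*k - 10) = k - 5*I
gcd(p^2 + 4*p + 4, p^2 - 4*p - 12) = p + 2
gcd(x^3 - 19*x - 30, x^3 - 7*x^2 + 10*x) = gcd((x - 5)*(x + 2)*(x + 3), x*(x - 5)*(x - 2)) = x - 5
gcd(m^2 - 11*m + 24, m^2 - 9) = m - 3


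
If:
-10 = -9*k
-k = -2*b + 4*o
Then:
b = 2*o + 5/9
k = 10/9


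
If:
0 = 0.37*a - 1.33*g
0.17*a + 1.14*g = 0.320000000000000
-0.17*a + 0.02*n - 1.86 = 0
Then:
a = 0.66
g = 0.18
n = 98.58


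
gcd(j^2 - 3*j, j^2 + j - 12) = j - 3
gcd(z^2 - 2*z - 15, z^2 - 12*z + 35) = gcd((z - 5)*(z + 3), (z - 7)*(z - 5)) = z - 5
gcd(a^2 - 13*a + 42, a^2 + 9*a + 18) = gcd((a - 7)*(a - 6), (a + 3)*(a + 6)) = 1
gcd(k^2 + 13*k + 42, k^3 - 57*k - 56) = k + 7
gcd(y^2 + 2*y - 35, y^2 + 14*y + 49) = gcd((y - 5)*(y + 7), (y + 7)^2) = y + 7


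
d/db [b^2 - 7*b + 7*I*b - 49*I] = 2*b - 7 + 7*I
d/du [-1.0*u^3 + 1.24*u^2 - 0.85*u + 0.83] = -3.0*u^2 + 2.48*u - 0.85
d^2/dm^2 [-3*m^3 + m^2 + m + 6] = 2 - 18*m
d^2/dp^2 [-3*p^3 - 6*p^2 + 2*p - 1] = -18*p - 12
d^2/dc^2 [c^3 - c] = 6*c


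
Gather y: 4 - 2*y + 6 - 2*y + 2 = 12 - 4*y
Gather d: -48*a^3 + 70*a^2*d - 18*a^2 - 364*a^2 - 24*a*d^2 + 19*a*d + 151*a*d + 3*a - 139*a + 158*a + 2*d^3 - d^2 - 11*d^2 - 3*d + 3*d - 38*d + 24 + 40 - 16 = -48*a^3 - 382*a^2 + 22*a + 2*d^3 + d^2*(-24*a - 12) + d*(70*a^2 + 170*a - 38) + 48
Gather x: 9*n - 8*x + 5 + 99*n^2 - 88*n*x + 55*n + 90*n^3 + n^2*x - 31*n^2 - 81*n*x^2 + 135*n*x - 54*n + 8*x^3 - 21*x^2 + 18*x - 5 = 90*n^3 + 68*n^2 + 10*n + 8*x^3 + x^2*(-81*n - 21) + x*(n^2 + 47*n + 10)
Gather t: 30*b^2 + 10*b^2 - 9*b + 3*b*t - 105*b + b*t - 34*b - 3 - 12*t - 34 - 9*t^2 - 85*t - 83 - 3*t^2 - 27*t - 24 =40*b^2 - 148*b - 12*t^2 + t*(4*b - 124) - 144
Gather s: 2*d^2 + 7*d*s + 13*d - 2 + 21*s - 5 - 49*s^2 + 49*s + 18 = 2*d^2 + 13*d - 49*s^2 + s*(7*d + 70) + 11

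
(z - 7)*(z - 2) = z^2 - 9*z + 14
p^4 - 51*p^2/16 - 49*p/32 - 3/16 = (p - 2)*(p + 1/4)^2*(p + 3/2)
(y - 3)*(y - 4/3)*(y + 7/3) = y^3 - 2*y^2 - 55*y/9 + 28/3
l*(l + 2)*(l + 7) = l^3 + 9*l^2 + 14*l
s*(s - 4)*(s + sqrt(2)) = s^3 - 4*s^2 + sqrt(2)*s^2 - 4*sqrt(2)*s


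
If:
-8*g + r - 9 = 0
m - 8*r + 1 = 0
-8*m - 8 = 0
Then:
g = -9/8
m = -1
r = 0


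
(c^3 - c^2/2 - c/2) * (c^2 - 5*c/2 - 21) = c^5 - 3*c^4 - 81*c^3/4 + 47*c^2/4 + 21*c/2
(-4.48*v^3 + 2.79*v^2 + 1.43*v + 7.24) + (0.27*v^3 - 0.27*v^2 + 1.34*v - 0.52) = -4.21*v^3 + 2.52*v^2 + 2.77*v + 6.72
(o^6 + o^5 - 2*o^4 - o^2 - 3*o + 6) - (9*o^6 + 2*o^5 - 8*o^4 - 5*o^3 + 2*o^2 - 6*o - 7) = -8*o^6 - o^5 + 6*o^4 + 5*o^3 - 3*o^2 + 3*o + 13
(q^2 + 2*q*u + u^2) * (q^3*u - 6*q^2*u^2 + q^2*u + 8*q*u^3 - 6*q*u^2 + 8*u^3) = q^5*u - 4*q^4*u^2 + q^4*u - 3*q^3*u^3 - 4*q^3*u^2 + 10*q^2*u^4 - 3*q^2*u^3 + 8*q*u^5 + 10*q*u^4 + 8*u^5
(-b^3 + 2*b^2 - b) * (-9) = 9*b^3 - 18*b^2 + 9*b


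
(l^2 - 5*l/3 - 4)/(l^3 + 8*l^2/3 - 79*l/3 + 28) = (3*l + 4)/(3*l^2 + 17*l - 28)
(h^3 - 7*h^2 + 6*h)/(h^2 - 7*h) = (h^2 - 7*h + 6)/(h - 7)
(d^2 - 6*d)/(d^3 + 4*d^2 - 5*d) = (d - 6)/(d^2 + 4*d - 5)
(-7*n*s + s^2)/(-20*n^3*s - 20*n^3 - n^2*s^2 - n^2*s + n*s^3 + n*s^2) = s*(7*n - s)/(n*(20*n^2*s + 20*n^2 + n*s^2 + n*s - s^3 - s^2))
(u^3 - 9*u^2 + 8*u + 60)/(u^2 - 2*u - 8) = (u^2 - 11*u + 30)/(u - 4)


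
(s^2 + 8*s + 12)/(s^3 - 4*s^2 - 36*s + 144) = (s + 2)/(s^2 - 10*s + 24)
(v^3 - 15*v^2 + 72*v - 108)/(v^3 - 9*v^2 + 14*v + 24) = (v^2 - 9*v + 18)/(v^2 - 3*v - 4)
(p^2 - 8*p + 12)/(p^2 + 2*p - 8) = (p - 6)/(p + 4)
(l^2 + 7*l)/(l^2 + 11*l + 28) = l/(l + 4)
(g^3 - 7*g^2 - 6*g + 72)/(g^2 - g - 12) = g - 6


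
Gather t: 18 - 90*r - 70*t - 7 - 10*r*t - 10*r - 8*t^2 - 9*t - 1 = -100*r - 8*t^2 + t*(-10*r - 79) + 10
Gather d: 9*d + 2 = 9*d + 2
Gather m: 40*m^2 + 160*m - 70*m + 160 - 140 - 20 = 40*m^2 + 90*m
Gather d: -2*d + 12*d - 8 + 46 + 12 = 10*d + 50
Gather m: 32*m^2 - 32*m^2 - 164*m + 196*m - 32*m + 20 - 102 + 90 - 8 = 0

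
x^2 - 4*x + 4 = (x - 2)^2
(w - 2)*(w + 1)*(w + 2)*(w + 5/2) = w^4 + 7*w^3/2 - 3*w^2/2 - 14*w - 10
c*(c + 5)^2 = c^3 + 10*c^2 + 25*c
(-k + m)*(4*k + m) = -4*k^2 + 3*k*m + m^2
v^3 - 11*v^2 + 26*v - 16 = (v - 8)*(v - 2)*(v - 1)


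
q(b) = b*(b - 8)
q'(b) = 2*b - 8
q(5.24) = -14.46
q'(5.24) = 2.48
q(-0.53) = 4.52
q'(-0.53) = -9.06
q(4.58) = -15.66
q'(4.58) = 1.16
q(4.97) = -15.06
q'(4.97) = 1.94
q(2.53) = -13.84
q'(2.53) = -2.94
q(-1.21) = 11.14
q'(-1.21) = -10.42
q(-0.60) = 5.16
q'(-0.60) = -9.20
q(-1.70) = 16.49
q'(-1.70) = -11.40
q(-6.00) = 84.00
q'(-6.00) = -20.00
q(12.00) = 48.00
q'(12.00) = 16.00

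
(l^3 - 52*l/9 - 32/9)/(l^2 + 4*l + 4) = (l^2 - 2*l - 16/9)/(l + 2)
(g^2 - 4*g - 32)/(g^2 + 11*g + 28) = (g - 8)/(g + 7)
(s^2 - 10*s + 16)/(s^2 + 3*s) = (s^2 - 10*s + 16)/(s*(s + 3))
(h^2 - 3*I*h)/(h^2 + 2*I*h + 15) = h/(h + 5*I)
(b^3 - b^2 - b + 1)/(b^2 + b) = b - 2 + 1/b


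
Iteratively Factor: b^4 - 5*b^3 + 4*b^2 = (b)*(b^3 - 5*b^2 + 4*b) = b*(b - 1)*(b^2 - 4*b) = b^2*(b - 1)*(b - 4)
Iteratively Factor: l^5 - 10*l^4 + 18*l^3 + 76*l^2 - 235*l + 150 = (l - 5)*(l^4 - 5*l^3 - 7*l^2 + 41*l - 30) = (l - 5)^2*(l^3 - 7*l + 6) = (l - 5)^2*(l - 2)*(l^2 + 2*l - 3) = (l - 5)^2*(l - 2)*(l + 3)*(l - 1)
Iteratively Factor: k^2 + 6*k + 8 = (k + 4)*(k + 2)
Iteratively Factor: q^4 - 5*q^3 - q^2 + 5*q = (q)*(q^3 - 5*q^2 - q + 5) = q*(q + 1)*(q^2 - 6*q + 5) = q*(q - 5)*(q + 1)*(q - 1)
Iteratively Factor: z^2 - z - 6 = (z - 3)*(z + 2)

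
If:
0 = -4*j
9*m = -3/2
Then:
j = 0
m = -1/6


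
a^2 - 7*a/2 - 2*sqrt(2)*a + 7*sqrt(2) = (a - 7/2)*(a - 2*sqrt(2))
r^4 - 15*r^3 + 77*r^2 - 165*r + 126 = (r - 7)*(r - 3)^2*(r - 2)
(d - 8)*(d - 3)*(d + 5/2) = d^3 - 17*d^2/2 - 7*d/2 + 60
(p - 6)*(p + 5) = p^2 - p - 30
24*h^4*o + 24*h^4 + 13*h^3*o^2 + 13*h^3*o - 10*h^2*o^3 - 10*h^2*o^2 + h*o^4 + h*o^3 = (-8*h + o)*(-3*h + o)*(h + o)*(h*o + h)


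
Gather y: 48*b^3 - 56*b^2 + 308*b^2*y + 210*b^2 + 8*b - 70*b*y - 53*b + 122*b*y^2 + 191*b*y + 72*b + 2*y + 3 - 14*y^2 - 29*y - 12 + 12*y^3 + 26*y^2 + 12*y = 48*b^3 + 154*b^2 + 27*b + 12*y^3 + y^2*(122*b + 12) + y*(308*b^2 + 121*b - 15) - 9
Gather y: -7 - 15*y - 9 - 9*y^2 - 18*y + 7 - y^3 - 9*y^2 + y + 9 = -y^3 - 18*y^2 - 32*y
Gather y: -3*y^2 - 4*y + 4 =-3*y^2 - 4*y + 4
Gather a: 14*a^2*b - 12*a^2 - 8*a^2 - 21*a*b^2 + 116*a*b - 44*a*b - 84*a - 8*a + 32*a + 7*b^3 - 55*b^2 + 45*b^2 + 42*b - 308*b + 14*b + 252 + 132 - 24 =a^2*(14*b - 20) + a*(-21*b^2 + 72*b - 60) + 7*b^3 - 10*b^2 - 252*b + 360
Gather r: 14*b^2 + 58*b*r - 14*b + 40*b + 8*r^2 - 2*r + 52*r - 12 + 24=14*b^2 + 26*b + 8*r^2 + r*(58*b + 50) + 12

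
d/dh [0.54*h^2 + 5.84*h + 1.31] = 1.08*h + 5.84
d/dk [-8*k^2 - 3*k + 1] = -16*k - 3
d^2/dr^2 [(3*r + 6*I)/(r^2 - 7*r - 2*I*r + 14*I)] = 6*((7 - 3*r)*(r^2 - 7*r - 2*I*r + 14*I) + (r + 2*I)*(-2*r + 7 + 2*I)^2)/(r^2 - 7*r - 2*I*r + 14*I)^3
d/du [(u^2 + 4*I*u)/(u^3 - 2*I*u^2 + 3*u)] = (-u^2 - 8*I*u - 5)/(u^4 - 4*I*u^3 + 2*u^2 - 12*I*u + 9)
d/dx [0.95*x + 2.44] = 0.950000000000000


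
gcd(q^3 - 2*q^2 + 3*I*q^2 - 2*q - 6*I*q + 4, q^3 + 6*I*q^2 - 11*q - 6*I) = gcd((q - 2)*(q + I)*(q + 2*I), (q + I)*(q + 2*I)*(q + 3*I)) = q^2 + 3*I*q - 2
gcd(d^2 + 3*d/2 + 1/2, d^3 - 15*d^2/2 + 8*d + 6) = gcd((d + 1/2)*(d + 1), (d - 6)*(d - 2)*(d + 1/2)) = d + 1/2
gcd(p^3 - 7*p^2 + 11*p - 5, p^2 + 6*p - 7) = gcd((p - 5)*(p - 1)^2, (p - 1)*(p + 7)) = p - 1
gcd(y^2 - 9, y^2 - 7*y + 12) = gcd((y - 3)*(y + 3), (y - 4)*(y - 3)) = y - 3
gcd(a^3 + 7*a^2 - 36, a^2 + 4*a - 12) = a^2 + 4*a - 12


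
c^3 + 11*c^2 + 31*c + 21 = (c + 1)*(c + 3)*(c + 7)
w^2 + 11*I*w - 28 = (w + 4*I)*(w + 7*I)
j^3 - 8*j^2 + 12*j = j*(j - 6)*(j - 2)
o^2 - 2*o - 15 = (o - 5)*(o + 3)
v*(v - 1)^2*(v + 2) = v^4 - 3*v^2 + 2*v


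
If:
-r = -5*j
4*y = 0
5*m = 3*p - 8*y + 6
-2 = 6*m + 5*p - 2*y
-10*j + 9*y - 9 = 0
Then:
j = -9/10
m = 24/43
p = -46/43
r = -9/2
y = 0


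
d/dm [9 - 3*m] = -3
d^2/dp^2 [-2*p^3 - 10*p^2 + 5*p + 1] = -12*p - 20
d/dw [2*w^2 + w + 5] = 4*w + 1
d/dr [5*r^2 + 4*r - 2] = 10*r + 4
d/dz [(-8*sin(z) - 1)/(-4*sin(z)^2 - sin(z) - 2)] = (-32*sin(z)^2 - 8*sin(z) + 15)*cos(z)/(4*sin(z)^2 + sin(z) + 2)^2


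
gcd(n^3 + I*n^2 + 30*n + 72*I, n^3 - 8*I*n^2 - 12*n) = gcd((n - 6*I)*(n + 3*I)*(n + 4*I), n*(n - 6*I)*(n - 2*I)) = n - 6*I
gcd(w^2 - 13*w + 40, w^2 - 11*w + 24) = w - 8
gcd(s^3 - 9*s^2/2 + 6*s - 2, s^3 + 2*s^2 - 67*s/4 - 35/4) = 1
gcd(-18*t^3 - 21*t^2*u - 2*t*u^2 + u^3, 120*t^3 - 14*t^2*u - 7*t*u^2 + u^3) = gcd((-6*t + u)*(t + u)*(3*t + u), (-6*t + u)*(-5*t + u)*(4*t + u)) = 6*t - u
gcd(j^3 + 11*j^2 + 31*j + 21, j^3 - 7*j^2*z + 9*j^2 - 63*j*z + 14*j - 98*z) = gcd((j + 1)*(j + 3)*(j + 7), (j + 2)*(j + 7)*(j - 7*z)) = j + 7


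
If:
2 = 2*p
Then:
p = 1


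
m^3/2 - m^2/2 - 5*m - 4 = (m/2 + 1)*(m - 4)*(m + 1)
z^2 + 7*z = z*(z + 7)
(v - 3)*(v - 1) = v^2 - 4*v + 3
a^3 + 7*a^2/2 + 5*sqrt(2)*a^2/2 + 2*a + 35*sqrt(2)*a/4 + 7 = (a + 7/2)*(a + sqrt(2)/2)*(a + 2*sqrt(2))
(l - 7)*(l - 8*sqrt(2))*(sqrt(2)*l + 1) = sqrt(2)*l^3 - 15*l^2 - 7*sqrt(2)*l^2 - 8*sqrt(2)*l + 105*l + 56*sqrt(2)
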